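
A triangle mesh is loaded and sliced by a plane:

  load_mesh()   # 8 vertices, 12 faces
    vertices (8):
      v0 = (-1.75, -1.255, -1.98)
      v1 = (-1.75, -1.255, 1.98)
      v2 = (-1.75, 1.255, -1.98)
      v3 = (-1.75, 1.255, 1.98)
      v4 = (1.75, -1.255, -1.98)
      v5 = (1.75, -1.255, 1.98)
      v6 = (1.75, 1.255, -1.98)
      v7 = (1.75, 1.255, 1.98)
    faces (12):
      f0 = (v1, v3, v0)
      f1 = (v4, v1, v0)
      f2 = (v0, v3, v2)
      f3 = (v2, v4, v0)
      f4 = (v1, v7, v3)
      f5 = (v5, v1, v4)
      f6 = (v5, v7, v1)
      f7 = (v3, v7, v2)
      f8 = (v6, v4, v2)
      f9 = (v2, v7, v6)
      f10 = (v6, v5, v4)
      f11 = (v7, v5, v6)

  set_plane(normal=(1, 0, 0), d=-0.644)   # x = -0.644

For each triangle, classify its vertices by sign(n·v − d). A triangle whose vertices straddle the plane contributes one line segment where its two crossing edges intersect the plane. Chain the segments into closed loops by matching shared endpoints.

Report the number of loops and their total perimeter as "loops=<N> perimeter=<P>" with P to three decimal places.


Straddling triangles (8 of 12):
  (v4,v1,v0) [+--] → (-0.644, -1.255, 0.72864)–(-0.644, -1.255, -1.98)  len=2.7086
  (v2,v4,v0) [-+-] → (-0.644, 0.46184, -1.98)–(-0.644, -1.255, -1.98)  len=1.7168
  (v1,v7,v3) [-+-] → (-0.644, -0.46184, 1.98)–(-0.644, 1.255, 1.98)  len=1.7168
  (v5,v1,v4) [+-+] → (-0.644, -1.255, 1.98)–(-0.644, -1.255, 0.72864)  len=1.2514
  (v5,v7,v1) [++-] → (-0.644, -0.46184, 1.98)–(-0.644, -1.255, 1.98)  len=0.7932
  (v3,v7,v2) [-+-] → (-0.644, 1.255, 1.98)–(-0.644, 1.255, -0.72864)  len=2.7086
  (v6,v4,v2) [++-] → (-0.644, 0.46184, -1.98)–(-0.644, 1.255, -1.98)  len=0.7932
  (v2,v7,v6) [-++] → (-0.644, 1.255, -0.72864)–(-0.644, 1.255, -1.98)  len=1.2514

Chained into 1 loop(s):
  loop 1: 8 segments, perimeter = 12.9400
Total perimeter = 12.940

loops=1 perimeter=12.940


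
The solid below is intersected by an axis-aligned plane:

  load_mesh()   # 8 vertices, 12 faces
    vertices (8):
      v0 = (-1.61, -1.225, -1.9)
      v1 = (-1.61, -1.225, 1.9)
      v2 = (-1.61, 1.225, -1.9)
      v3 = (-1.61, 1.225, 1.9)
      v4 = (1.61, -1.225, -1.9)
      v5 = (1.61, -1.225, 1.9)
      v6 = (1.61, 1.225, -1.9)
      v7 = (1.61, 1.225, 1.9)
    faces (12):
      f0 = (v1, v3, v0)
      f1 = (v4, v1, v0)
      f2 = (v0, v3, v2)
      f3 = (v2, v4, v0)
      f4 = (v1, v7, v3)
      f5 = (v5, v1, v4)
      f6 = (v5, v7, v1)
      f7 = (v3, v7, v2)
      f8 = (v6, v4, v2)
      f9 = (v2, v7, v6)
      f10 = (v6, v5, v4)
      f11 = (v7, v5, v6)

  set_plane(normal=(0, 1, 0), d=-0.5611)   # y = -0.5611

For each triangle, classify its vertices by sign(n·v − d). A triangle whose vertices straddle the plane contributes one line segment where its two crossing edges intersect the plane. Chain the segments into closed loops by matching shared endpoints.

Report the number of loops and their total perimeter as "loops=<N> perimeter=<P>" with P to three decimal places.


loops=1 perimeter=14.040

Straddling triangles (8 of 12):
  (v1,v3,v0) [-+-] → (-1.61, -0.5611, 1.9)–(-1.61, -0.5611, -0.870278)  len=2.7703
  (v0,v3,v2) [-++] → (-1.61, -0.5611, -0.870278)–(-1.61, -0.5611, -1.9)  len=1.0297
  (v2,v4,v0) [+--] → (0.737446, -0.5611, -1.9)–(-1.61, -0.5611, -1.9)  len=2.3474
  (v1,v7,v3) [-++] → (-0.737446, -0.5611, 1.9)–(-1.61, -0.5611, 1.9)  len=0.8726
  (v5,v7,v1) [-+-] → (1.61, -0.5611, 1.9)–(-0.737446, -0.5611, 1.9)  len=2.3474
  (v6,v4,v2) [+-+] → (1.61, -0.5611, -1.9)–(0.737446, -0.5611, -1.9)  len=0.8726
  (v6,v5,v4) [+--] → (1.61, -0.5611, 0.870278)–(1.61, -0.5611, -1.9)  len=2.7703
  (v7,v5,v6) [+-+] → (1.61, -0.5611, 1.9)–(1.61, -0.5611, 0.870278)  len=1.0297

Chained into 1 loop(s):
  loop 1: 8 segments, perimeter = 14.0400
Total perimeter = 14.040


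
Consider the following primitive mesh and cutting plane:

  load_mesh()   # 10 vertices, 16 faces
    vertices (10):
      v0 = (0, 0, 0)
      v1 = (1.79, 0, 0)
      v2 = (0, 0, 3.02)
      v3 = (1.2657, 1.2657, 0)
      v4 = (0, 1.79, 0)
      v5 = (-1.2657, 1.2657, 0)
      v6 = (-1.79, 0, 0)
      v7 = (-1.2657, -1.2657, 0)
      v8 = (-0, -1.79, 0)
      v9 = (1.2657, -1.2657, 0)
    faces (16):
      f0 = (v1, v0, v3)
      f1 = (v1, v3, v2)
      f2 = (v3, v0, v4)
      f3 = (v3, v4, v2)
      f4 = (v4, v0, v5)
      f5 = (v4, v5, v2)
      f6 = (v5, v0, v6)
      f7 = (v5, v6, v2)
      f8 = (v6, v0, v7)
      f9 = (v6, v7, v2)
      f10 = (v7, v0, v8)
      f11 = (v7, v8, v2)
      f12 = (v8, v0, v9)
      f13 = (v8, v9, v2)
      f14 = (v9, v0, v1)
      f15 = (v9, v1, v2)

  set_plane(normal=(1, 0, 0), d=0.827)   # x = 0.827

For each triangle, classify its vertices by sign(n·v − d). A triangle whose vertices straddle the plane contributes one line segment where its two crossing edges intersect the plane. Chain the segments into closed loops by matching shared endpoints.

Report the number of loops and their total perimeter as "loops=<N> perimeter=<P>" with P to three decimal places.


loops=1 perimeter=7.346

Straddling triangles (8 of 16):
  (v1,v0,v3) [+-+] → (0.827, 0, 0)–(0.827, 0.827, 0)  len=0.8270
  (v1,v3,v2) [++-] → (0.827, 0.827, 1.04675)–(0.827, 0, 1.62473)  len=1.0090
  (v3,v0,v4) [+--] → (0.827, 0.827, 0)–(0.827, 1.44743, 0)  len=0.6204
  (v3,v4,v2) [+--] → (0.827, 1.44743, 0)–(0.827, 0.827, 1.04675)  len=1.2168
  (v8,v0,v9) [--+] → (0.827, -0.827, 0)–(0.827, -1.44743, 0)  len=0.6204
  (v8,v9,v2) [-+-] → (0.827, -1.44743, 0)–(0.827, -0.827, 1.04675)  len=1.2168
  (v9,v0,v1) [+-+] → (0.827, -0.827, 0)–(0.827, 0, 0)  len=0.8270
  (v9,v1,v2) [++-] → (0.827, 0, 1.62473)–(0.827, -0.827, 1.04675)  len=1.0090

Chained into 1 loop(s):
  loop 1: 8 segments, perimeter = 7.3464
Total perimeter = 7.346


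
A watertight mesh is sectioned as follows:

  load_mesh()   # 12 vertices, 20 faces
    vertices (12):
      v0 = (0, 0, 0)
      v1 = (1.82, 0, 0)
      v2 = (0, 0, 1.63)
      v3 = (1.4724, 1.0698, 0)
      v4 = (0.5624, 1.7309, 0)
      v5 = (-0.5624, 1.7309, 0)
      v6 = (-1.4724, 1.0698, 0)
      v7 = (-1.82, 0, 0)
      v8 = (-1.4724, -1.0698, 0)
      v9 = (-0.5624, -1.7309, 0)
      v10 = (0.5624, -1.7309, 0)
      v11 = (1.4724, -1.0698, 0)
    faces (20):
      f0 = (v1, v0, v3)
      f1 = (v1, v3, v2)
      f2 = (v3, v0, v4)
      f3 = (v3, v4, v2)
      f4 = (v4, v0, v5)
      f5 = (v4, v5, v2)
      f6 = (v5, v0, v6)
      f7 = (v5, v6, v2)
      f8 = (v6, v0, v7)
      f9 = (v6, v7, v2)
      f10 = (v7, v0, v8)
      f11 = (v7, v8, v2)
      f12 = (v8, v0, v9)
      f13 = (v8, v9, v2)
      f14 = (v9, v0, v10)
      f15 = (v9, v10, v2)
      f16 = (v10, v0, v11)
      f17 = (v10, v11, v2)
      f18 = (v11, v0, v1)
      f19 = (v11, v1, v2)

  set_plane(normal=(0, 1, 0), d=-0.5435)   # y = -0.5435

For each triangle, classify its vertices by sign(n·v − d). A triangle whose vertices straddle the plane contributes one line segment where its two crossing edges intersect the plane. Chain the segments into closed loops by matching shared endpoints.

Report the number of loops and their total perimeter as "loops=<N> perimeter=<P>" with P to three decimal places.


loops=1 perimeter=7.350

Straddling triangles (10 of 20):
  (v7,v0,v8) [++-] → (-0.748036, -0.5435, 0)–(-1.64341, -0.5435, 0)  len=0.8954
  (v7,v8,v2) [+-+] → (-1.64341, -0.5435, 0)–(-0.748036, -0.5435, 0.801897)  len=1.2020
  (v8,v0,v9) [-+-] → (-0.748036, -0.5435, 0)–(-0.176593, -0.5435, 0)  len=0.5714
  (v8,v9,v2) [--+] → (-0.176593, -0.5435, 1.11818)–(-0.748036, -0.5435, 0.801897)  len=0.6531
  (v9,v0,v10) [-+-] → (-0.176593, -0.5435, 0)–(0.176593, -0.5435, 0)  len=0.3532
  (v9,v10,v2) [--+] → (0.176593, -0.5435, 1.11818)–(-0.176593, -0.5435, 1.11818)  len=0.3532
  (v10,v0,v11) [-+-] → (0.176593, -0.5435, 0)–(0.748036, -0.5435, 0)  len=0.5714
  (v10,v11,v2) [--+] → (0.748036, -0.5435, 0.801897)–(0.176593, -0.5435, 1.11818)  len=0.6531
  (v11,v0,v1) [-++] → (0.748036, -0.5435, 0)–(1.64341, -0.5435, 0)  len=0.8954
  (v11,v1,v2) [-++] → (1.64341, -0.5435, 0)–(0.748036, -0.5435, 0.801897)  len=1.2020

Chained into 1 loop(s):
  loop 1: 10 segments, perimeter = 7.3502
Total perimeter = 7.350


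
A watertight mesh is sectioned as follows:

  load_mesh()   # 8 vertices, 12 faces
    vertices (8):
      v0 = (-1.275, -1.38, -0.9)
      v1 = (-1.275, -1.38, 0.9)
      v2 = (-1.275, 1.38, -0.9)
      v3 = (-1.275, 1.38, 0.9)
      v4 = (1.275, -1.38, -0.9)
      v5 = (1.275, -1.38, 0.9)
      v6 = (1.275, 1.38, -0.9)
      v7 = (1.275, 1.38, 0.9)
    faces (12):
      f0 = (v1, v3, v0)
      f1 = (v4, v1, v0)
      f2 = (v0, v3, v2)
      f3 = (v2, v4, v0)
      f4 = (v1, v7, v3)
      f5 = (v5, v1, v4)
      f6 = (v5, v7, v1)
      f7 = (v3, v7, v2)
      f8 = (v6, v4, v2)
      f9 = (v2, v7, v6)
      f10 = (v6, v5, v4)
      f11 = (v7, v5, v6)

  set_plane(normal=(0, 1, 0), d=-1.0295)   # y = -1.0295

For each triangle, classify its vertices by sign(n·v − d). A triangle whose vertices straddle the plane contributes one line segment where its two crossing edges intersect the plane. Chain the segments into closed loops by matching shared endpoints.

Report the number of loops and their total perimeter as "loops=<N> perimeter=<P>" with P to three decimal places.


loops=1 perimeter=8.700

Straddling triangles (8 of 12):
  (v1,v3,v0) [-+-] → (-1.275, -1.0295, 0.9)–(-1.275, -1.0295, -0.671413)  len=1.5714
  (v0,v3,v2) [-++] → (-1.275, -1.0295, -0.671413)–(-1.275, -1.0295, -0.9)  len=0.2286
  (v2,v4,v0) [+--] → (0.951168, -1.0295, -0.9)–(-1.275, -1.0295, -0.9)  len=2.2262
  (v1,v7,v3) [-++] → (-0.951168, -1.0295, 0.9)–(-1.275, -1.0295, 0.9)  len=0.3238
  (v5,v7,v1) [-+-] → (1.275, -1.0295, 0.9)–(-0.951168, -1.0295, 0.9)  len=2.2262
  (v6,v4,v2) [+-+] → (1.275, -1.0295, -0.9)–(0.951168, -1.0295, -0.9)  len=0.3238
  (v6,v5,v4) [+--] → (1.275, -1.0295, 0.671413)–(1.275, -1.0295, -0.9)  len=1.5714
  (v7,v5,v6) [+-+] → (1.275, -1.0295, 0.9)–(1.275, -1.0295, 0.671413)  len=0.2286

Chained into 1 loop(s):
  loop 1: 8 segments, perimeter = 8.7000
Total perimeter = 8.700


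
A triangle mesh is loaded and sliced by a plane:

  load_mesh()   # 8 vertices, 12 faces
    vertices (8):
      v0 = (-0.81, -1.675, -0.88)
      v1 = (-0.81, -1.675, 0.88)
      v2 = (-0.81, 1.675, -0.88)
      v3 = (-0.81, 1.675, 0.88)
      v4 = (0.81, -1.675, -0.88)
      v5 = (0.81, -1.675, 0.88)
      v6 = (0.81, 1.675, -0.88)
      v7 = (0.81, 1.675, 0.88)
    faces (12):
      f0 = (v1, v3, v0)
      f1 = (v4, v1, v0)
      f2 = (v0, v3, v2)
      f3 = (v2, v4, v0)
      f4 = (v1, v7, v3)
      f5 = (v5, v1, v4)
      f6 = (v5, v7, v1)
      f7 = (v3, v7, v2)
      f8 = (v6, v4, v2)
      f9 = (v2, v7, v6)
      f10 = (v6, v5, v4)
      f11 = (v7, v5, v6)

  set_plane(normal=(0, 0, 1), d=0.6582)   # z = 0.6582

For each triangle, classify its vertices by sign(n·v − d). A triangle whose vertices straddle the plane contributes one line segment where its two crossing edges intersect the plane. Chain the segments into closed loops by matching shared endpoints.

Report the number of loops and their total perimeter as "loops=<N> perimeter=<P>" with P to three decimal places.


Straddling triangles (8 of 12):
  (v1,v3,v0) [++-] → (-0.81, 1.25282, 0.6582)–(-0.81, -1.675, 0.6582)  len=2.9278
  (v4,v1,v0) [-+-] → (-0.605843, -1.675, 0.6582)–(-0.81, -1.675, 0.6582)  len=0.2042
  (v0,v3,v2) [-+-] → (-0.81, 1.25282, 0.6582)–(-0.81, 1.675, 0.6582)  len=0.4222
  (v5,v1,v4) [++-] → (-0.605843, -1.675, 0.6582)–(0.81, -1.675, 0.6582)  len=1.4158
  (v3,v7,v2) [++-] → (0.605843, 1.675, 0.6582)–(-0.81, 1.675, 0.6582)  len=1.4158
  (v2,v7,v6) [-+-] → (0.605843, 1.675, 0.6582)–(0.81, 1.675, 0.6582)  len=0.2042
  (v6,v5,v4) [-+-] → (0.81, -1.25282, 0.6582)–(0.81, -1.675, 0.6582)  len=0.4222
  (v7,v5,v6) [++-] → (0.81, -1.25282, 0.6582)–(0.81, 1.675, 0.6582)  len=2.9278

Chained into 1 loop(s):
  loop 1: 8 segments, perimeter = 9.9400
Total perimeter = 9.940

loops=1 perimeter=9.940


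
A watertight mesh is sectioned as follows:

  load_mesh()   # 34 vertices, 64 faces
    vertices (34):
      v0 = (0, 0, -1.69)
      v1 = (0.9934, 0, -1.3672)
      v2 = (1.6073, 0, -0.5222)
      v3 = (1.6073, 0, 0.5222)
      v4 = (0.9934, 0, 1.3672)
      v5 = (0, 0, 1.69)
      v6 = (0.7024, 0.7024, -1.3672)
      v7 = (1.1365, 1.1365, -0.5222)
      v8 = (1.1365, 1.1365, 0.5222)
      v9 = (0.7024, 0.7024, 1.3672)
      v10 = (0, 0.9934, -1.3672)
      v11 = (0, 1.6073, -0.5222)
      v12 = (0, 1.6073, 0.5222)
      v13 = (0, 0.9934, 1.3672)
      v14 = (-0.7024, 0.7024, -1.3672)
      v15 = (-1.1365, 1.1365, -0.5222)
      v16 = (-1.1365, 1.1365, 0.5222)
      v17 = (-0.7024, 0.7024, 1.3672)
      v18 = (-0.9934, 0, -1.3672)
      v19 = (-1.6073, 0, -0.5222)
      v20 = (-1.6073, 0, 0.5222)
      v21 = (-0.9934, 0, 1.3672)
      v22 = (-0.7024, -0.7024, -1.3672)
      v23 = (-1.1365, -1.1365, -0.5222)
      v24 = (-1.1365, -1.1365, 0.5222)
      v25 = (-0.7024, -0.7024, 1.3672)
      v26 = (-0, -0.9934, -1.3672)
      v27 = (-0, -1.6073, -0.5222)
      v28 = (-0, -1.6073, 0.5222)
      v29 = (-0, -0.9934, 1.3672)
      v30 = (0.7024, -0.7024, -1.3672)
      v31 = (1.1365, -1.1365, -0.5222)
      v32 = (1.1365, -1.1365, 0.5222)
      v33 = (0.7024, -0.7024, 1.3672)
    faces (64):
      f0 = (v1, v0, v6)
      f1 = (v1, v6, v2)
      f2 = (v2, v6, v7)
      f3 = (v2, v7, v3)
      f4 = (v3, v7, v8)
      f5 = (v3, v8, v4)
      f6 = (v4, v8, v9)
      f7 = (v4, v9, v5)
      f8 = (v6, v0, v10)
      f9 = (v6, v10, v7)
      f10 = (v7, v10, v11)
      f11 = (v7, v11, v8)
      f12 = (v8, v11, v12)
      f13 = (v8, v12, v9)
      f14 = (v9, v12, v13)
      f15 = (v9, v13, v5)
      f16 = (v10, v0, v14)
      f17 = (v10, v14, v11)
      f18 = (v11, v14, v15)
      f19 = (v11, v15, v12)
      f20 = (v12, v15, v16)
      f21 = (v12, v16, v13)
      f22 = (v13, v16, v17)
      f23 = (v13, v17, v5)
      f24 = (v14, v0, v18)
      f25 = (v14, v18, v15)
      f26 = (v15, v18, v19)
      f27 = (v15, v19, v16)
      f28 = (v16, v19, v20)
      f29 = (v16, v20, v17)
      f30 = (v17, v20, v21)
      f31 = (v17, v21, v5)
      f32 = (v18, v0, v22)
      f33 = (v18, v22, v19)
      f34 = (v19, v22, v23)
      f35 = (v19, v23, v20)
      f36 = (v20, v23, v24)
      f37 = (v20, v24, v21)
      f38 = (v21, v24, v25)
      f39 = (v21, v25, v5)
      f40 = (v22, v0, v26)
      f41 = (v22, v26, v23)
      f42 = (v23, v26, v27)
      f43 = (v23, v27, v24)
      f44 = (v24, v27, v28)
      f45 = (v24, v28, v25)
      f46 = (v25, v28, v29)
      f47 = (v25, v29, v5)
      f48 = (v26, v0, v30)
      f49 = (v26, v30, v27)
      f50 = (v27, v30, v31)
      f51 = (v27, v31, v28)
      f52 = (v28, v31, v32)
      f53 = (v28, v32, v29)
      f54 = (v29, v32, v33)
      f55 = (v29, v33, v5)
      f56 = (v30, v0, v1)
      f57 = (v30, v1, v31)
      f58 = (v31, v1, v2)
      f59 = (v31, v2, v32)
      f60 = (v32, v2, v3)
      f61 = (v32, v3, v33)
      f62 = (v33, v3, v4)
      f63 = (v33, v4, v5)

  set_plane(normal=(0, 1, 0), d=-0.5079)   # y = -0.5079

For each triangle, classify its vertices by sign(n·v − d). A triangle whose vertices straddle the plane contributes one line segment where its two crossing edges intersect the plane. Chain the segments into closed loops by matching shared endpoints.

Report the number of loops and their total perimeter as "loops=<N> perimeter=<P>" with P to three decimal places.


Straddling triangles (20 of 64):
  (v18,v0,v22) [++-] → (-0.5079, -0.5079, -1.45659)–(-0.78298, -0.5079, -1.3672)  len=0.2892
  (v18,v22,v19) [+-+] → (-0.78298, -0.5079, -1.3672)–(-0.952974, -0.5079, -1.13321)  len=0.2892
  (v19,v22,v23) [+--] → (-0.952974, -0.5079, -1.13321)–(-1.3969, -0.5079, -0.5222)  len=0.7553
  (v19,v23,v20) [+-+] → (-1.3969, -0.5079, -0.5222)–(-1.3969, -0.5079, 0.0554593)  len=0.5777
  (v20,v23,v24) [+--] → (-1.3969, -0.5079, 0.0554593)–(-1.3969, -0.5079, 0.5222)  len=0.4667
  (v20,v24,v21) [+-+] → (-1.3969, -0.5079, 0.5222)–(-1.05735, -0.5079, 0.989571)  len=0.5777
  (v21,v24,v25) [+--] → (-1.05735, -0.5079, 0.989571)–(-0.78298, -0.5079, 1.3672)  len=0.4668
  (v21,v25,v5) [+-+] → (-0.78298, -0.5079, 1.3672)–(-0.5079, -0.5079, 1.45659)  len=0.2892
  (v22,v0,v26) [-+-] → (-0.5079, -0.5079, -1.45659)–(0, -0.5079, -1.52496)  len=0.5125
  (v25,v29,v5) [--+] → (0, -0.5079, 1.52496)–(-0.5079, -0.5079, 1.45659)  len=0.5125
  (v26,v0,v30) [-+-] → (0, -0.5079, -1.52496)–(0.5079, -0.5079, -1.45659)  len=0.5125
  (v29,v33,v5) [--+] → (0.5079, -0.5079, 1.45659)–(0, -0.5079, 1.52496)  len=0.5125
  (v30,v0,v1) [-++] → (0.5079, -0.5079, -1.45659)–(0.78298, -0.5079, -1.3672)  len=0.2892
  (v30,v1,v31) [-+-] → (0.78298, -0.5079, -1.3672)–(1.05735, -0.5079, -0.989571)  len=0.4668
  (v31,v1,v2) [-++] → (1.05735, -0.5079, -0.989571)–(1.3969, -0.5079, -0.5222)  len=0.5777
  (v31,v2,v32) [-+-] → (1.3969, -0.5079, -0.5222)–(1.3969, -0.5079, -0.0554593)  len=0.4667
  (v32,v2,v3) [-++] → (1.3969, -0.5079, -0.0554593)–(1.3969, -0.5079, 0.5222)  len=0.5777
  (v32,v3,v33) [-+-] → (1.3969, -0.5079, 0.5222)–(0.952974, -0.5079, 1.13321)  len=0.7553
  (v33,v3,v4) [-++] → (0.952974, -0.5079, 1.13321)–(0.78298, -0.5079, 1.3672)  len=0.2892
  (v33,v4,v5) [-++] → (0.78298, -0.5079, 1.3672)–(0.5079, -0.5079, 1.45659)  len=0.2892

Chained into 1 loop(s):
  loop 1: 20 segments, perimeter = 9.4736
Total perimeter = 9.474

loops=1 perimeter=9.474


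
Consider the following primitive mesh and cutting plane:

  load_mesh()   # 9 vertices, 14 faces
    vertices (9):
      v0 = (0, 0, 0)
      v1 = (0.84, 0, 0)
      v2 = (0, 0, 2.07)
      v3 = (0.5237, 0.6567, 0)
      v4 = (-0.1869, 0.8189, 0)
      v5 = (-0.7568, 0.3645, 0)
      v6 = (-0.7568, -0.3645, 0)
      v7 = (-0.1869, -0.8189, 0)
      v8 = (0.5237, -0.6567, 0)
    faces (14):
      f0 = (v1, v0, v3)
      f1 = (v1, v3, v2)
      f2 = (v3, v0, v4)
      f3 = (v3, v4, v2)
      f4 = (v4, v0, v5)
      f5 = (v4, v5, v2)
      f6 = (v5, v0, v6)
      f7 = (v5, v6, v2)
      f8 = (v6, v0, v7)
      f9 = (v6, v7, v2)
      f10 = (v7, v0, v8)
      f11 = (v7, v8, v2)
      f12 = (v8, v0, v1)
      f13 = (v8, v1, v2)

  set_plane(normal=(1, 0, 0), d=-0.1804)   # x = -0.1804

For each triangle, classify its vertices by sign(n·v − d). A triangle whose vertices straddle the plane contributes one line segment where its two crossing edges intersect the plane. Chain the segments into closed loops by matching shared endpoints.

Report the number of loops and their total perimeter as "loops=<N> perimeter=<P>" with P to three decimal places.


Straddling triangles (10 of 14):
  (v3,v0,v4) [++-] → (-0.1804, 0.79042, 0)–(-0.1804, 0.817416, 0)  len=0.0270
  (v3,v4,v2) [+-+] → (-0.1804, 0.817416, 0)–(-0.1804, 0.79042, 0.0719904)  len=0.0769
  (v4,v0,v5) [-+-] → (-0.1804, 0.79042, 0)–(-0.1804, 0.0868866, 0)  len=0.7035
  (v4,v5,v2) [--+] → (-0.1804, 0.0868866, 1.57657)–(-0.1804, 0.79042, 0.0719904)  len=1.6609
  (v5,v0,v6) [-+-] → (-0.1804, 0.0868866, 0)–(-0.1804, -0.0868866, 0)  len=0.1738
  (v5,v6,v2) [--+] → (-0.1804, -0.0868866, 1.57657)–(-0.1804, 0.0868866, 1.57657)  len=0.1738
  (v6,v0,v7) [-+-] → (-0.1804, -0.0868866, 0)–(-0.1804, -0.79042, 0)  len=0.7035
  (v6,v7,v2) [--+] → (-0.1804, -0.79042, 0.0719904)–(-0.1804, -0.0868866, 1.57657)  len=1.6609
  (v7,v0,v8) [-++] → (-0.1804, -0.79042, 0)–(-0.1804, -0.817416, 0)  len=0.0270
  (v7,v8,v2) [-++] → (-0.1804, -0.817416, 0)–(-0.1804, -0.79042, 0.0719904)  len=0.0769

Chained into 1 loop(s):
  loop 1: 10 segments, perimeter = 5.2843
Total perimeter = 5.284

loops=1 perimeter=5.284


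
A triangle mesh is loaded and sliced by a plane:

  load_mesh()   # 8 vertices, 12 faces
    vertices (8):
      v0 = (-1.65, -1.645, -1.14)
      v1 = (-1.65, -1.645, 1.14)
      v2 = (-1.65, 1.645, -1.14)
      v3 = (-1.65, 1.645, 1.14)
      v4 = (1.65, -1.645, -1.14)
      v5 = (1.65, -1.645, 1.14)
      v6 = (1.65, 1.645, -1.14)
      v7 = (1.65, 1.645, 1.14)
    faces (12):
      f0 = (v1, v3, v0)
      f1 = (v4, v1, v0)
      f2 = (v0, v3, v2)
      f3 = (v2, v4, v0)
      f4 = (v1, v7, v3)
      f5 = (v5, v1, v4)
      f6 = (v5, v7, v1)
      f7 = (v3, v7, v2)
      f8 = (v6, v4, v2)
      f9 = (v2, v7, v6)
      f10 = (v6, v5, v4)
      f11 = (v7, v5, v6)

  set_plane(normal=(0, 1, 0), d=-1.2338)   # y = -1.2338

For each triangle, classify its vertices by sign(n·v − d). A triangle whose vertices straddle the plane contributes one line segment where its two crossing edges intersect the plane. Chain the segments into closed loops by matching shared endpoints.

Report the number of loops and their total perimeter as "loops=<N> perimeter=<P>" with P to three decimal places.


Straddling triangles (8 of 12):
  (v1,v3,v0) [-+-] → (-1.65, -1.2338, 1.14)–(-1.65, -1.2338, -0.855035)  len=1.9950
  (v0,v3,v2) [-++] → (-1.65, -1.2338, -0.855035)–(-1.65, -1.2338, -1.14)  len=0.2850
  (v2,v4,v0) [+--] → (1.23755, -1.2338, -1.14)–(-1.65, -1.2338, -1.14)  len=2.8876
  (v1,v7,v3) [-++] → (-1.23755, -1.2338, 1.14)–(-1.65, -1.2338, 1.14)  len=0.4124
  (v5,v7,v1) [-+-] → (1.65, -1.2338, 1.14)–(-1.23755, -1.2338, 1.14)  len=2.8876
  (v6,v4,v2) [+-+] → (1.65, -1.2338, -1.14)–(1.23755, -1.2338, -1.14)  len=0.4124
  (v6,v5,v4) [+--] → (1.65, -1.2338, 0.855035)–(1.65, -1.2338, -1.14)  len=1.9950
  (v7,v5,v6) [+-+] → (1.65, -1.2338, 1.14)–(1.65, -1.2338, 0.855035)  len=0.2850

Chained into 1 loop(s):
  loop 1: 8 segments, perimeter = 11.1600
Total perimeter = 11.160

loops=1 perimeter=11.160


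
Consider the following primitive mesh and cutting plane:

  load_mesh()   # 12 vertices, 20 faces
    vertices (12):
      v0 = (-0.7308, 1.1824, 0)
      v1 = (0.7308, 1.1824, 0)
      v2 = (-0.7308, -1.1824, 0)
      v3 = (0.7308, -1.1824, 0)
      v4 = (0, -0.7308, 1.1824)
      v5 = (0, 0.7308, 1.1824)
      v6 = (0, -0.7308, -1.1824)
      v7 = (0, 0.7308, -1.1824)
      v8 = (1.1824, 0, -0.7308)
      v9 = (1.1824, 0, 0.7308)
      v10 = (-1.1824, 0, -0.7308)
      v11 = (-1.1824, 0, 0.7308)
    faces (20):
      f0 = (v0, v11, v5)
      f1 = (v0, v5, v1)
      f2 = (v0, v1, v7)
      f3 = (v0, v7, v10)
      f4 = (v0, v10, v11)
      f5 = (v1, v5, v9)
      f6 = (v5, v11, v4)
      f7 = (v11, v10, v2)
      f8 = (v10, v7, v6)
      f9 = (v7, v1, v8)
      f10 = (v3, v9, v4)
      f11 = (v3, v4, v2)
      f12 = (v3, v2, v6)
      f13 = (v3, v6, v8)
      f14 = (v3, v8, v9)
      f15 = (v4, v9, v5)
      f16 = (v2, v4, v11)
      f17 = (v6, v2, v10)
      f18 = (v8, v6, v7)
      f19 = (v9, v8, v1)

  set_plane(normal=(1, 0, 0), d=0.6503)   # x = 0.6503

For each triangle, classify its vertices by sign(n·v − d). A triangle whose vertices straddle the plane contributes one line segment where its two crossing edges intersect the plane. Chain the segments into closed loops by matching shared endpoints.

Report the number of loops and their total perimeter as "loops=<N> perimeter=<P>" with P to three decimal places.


Straddling triangles (10 of 20):
  (v0,v5,v1) [--+] → (0.6503, 1.13265, 0.130245)–(0.6503, 1.1824, 0)  len=0.1394
  (v0,v1,v7) [-+-] → (0.6503, 1.1824, 0)–(0.6503, 1.13265, -0.130245)  len=0.1394
  (v1,v5,v9) [+-+] → (0.6503, 1.13265, 0.130245)–(0.6503, 0.328872, 0.934028)  len=1.1367
  (v7,v1,v8) [-++] → (0.6503, 1.13265, -0.130245)–(0.6503, 0.328872, -0.934028)  len=1.1367
  (v3,v9,v4) [++-] → (0.6503, -0.328872, 0.934028)–(0.6503, -1.13265, 0.130245)  len=1.1367
  (v3,v4,v2) [+--] → (0.6503, -1.13265, 0.130245)–(0.6503, -1.1824, 0)  len=0.1394
  (v3,v2,v6) [+--] → (0.6503, -1.1824, 0)–(0.6503, -1.13265, -0.130245)  len=0.1394
  (v3,v6,v8) [+-+] → (0.6503, -1.13265, -0.130245)–(0.6503, -0.328872, -0.934028)  len=1.1367
  (v4,v9,v5) [-+-] → (0.6503, -0.328872, 0.934028)–(0.6503, 0.328872, 0.934028)  len=0.6577
  (v8,v6,v7) [+--] → (0.6503, -0.328872, -0.934028)–(0.6503, 0.328872, -0.934028)  len=0.6577

Chained into 1 loop(s):
  loop 1: 10 segments, perimeter = 6.4201
Total perimeter = 6.420

loops=1 perimeter=6.420


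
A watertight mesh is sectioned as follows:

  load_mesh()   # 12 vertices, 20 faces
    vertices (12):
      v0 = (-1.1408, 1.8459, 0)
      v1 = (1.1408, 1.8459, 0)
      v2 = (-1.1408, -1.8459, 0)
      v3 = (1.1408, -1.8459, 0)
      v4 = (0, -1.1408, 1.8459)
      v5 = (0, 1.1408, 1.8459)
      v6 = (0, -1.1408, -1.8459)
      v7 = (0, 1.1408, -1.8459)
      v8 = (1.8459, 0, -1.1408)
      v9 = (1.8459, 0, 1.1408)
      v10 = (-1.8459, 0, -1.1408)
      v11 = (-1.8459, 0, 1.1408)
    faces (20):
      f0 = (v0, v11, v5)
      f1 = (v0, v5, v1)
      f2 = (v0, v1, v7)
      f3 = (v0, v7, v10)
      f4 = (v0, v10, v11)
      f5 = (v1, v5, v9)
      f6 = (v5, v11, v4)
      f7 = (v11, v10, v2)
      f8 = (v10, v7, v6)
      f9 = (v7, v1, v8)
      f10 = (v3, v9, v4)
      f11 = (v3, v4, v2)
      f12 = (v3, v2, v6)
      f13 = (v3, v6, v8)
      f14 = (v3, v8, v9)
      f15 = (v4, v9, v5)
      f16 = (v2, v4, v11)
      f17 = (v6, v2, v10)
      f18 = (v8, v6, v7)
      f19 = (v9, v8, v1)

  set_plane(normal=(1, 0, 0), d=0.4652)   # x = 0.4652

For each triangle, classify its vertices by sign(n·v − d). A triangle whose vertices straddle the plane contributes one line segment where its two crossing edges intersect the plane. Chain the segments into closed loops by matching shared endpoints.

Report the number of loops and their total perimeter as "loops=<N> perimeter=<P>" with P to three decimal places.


Straddling triangles (10 of 20):
  (v0,v5,v1) [--+] → (0.4652, 1.42833, 1.09317)–(0.4652, 1.8459, 0)  len=1.1702
  (v0,v1,v7) [-+-] → (0.4652, 1.8459, 0)–(0.4652, 1.42833, -1.09317)  len=1.1702
  (v1,v5,v9) [+-+] → (0.4652, 1.42833, 1.09317)–(0.4652, 0.853298, 1.6682)  len=0.8132
  (v7,v1,v8) [-++] → (0.4652, 1.42833, -1.09317)–(0.4652, 0.853298, -1.6682)  len=0.8132
  (v3,v9,v4) [++-] → (0.4652, -0.853298, 1.6682)–(0.4652, -1.42833, 1.09317)  len=0.8132
  (v3,v4,v2) [+--] → (0.4652, -1.42833, 1.09317)–(0.4652, -1.8459, 0)  len=1.1702
  (v3,v2,v6) [+--] → (0.4652, -1.8459, 0)–(0.4652, -1.42833, -1.09317)  len=1.1702
  (v3,v6,v8) [+-+] → (0.4652, -1.42833, -1.09317)–(0.4652, -0.853298, -1.6682)  len=0.8132
  (v4,v9,v5) [-+-] → (0.4652, -0.853298, 1.6682)–(0.4652, 0.853298, 1.6682)  len=1.7066
  (v8,v6,v7) [+--] → (0.4652, -0.853298, -1.6682)–(0.4652, 0.853298, -1.6682)  len=1.7066

Chained into 1 loop(s):
  loop 1: 10 segments, perimeter = 11.3469
Total perimeter = 11.347

loops=1 perimeter=11.347


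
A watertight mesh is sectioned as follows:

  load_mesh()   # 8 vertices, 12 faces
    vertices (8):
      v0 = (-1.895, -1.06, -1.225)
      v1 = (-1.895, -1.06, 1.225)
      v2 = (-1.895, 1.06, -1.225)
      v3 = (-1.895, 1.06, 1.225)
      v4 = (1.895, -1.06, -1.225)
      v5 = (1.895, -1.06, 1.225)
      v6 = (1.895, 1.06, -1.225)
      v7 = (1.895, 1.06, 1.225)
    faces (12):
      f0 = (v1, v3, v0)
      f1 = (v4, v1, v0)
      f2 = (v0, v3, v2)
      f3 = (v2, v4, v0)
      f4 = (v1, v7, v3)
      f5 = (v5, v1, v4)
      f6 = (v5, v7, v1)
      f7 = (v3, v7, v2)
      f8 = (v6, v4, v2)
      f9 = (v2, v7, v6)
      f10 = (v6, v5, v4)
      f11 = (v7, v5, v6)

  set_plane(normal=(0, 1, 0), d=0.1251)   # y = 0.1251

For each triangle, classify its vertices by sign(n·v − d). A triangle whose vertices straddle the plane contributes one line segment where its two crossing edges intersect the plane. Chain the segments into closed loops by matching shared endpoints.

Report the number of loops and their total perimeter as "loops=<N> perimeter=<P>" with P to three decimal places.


loops=1 perimeter=12.480

Straddling triangles (8 of 12):
  (v1,v3,v0) [-+-] → (-1.895, 0.1251, 1.225)–(-1.895, 0.1251, 0.144573)  len=1.0804
  (v0,v3,v2) [-++] → (-1.895, 0.1251, 0.144573)–(-1.895, 0.1251, -1.225)  len=1.3696
  (v2,v4,v0) [+--] → (-0.223646, 0.1251, -1.225)–(-1.895, 0.1251, -1.225)  len=1.6714
  (v1,v7,v3) [-++] → (0.223646, 0.1251, 1.225)–(-1.895, 0.1251, 1.225)  len=2.1186
  (v5,v7,v1) [-+-] → (1.895, 0.1251, 1.225)–(0.223646, 0.1251, 1.225)  len=1.6714
  (v6,v4,v2) [+-+] → (1.895, 0.1251, -1.225)–(-0.223646, 0.1251, -1.225)  len=2.1186
  (v6,v5,v4) [+--] → (1.895, 0.1251, -0.144573)–(1.895, 0.1251, -1.225)  len=1.0804
  (v7,v5,v6) [+-+] → (1.895, 0.1251, 1.225)–(1.895, 0.1251, -0.144573)  len=1.3696

Chained into 1 loop(s):
  loop 1: 8 segments, perimeter = 12.4800
Total perimeter = 12.480


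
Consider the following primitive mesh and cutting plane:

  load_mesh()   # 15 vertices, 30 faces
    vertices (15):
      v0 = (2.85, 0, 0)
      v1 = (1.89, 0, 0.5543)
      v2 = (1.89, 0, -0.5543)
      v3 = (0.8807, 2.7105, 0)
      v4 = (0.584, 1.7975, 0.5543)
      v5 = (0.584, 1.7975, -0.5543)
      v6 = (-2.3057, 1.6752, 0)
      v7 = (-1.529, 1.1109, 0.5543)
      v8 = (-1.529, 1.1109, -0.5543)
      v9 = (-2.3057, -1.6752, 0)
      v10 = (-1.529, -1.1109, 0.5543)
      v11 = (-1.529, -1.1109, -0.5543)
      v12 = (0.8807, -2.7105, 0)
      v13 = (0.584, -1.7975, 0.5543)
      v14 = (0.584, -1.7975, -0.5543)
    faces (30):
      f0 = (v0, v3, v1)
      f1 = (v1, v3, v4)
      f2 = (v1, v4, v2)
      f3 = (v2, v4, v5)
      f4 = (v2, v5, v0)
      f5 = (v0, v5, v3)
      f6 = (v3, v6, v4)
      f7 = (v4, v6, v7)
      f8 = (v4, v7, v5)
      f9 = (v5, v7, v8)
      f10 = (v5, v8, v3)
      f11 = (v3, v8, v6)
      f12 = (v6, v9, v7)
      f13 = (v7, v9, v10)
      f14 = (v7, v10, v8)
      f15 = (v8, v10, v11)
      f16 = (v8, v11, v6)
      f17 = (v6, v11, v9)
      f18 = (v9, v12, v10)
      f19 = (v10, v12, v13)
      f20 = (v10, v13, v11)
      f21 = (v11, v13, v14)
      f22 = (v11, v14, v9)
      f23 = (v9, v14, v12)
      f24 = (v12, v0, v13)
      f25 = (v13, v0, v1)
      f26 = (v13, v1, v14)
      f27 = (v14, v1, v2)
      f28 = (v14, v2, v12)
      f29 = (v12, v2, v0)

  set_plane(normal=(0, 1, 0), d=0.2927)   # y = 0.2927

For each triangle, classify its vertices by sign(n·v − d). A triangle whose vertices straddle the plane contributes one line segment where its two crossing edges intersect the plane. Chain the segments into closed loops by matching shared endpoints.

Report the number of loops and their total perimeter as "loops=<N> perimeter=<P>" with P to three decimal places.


Straddling triangles (12 of 30):
  (v0,v3,v1) [-+-] → (2.63734, 0.2927, 0)–(1.78101, 0.2927, 0.494443)  len=0.9888
  (v1,v3,v4) [-++] → (1.78101, 0.2927, 0.494443)–(1.67733, 0.2927, 0.5543)  len=0.1197
  (v1,v4,v2) [-+-] → (1.67733, 0.2927, 0.5543)–(1.67733, 0.2927, -0.373779)  len=0.9281
  (v2,v4,v5) [-++] → (1.67733, 0.2927, -0.373779)–(1.67733, 0.2927, -0.5543)  len=0.1805
  (v2,v5,v0) [-+-] → (1.67733, 0.2927, -0.5543)–(2.48101, 0.2927, -0.0902607)  len=0.9280
  (v0,v5,v3) [-++] → (2.48101, 0.2927, -0.0902607)–(2.63734, 0.2927, 0)  len=0.1805
  (v6,v9,v7) [+-+] → (-2.3057, 0.2927, 0)–(-1.7571, 0.2927, 0.391518)  len=0.6740
  (v7,v9,v10) [+--] → (-1.7571, 0.2927, 0.391518)–(-1.529, 0.2927, 0.5543)  len=0.2802
  (v7,v10,v8) [+-+] → (-1.529, 0.2927, 0.5543)–(-1.529, 0.2927, -0.146047)  len=0.7003
  (v8,v10,v11) [+--] → (-1.529, 0.2927, -0.146047)–(-1.529, 0.2927, -0.5543)  len=0.4083
  (v8,v11,v6) [+-+] → (-1.529, 0.2927, -0.5543)–(-1.92029, 0.2927, -0.275051)  len=0.4807
  (v6,v11,v9) [+--] → (-1.92029, 0.2927, -0.275051)–(-2.3057, 0.2927, 0)  len=0.4735

Chained into 2 loop(s):
  loop 1: 6 segments, perimeter = 3.3257
  loop 2: 6 segments, perimeter = 3.0170
Total perimeter = 6.343

loops=2 perimeter=6.343


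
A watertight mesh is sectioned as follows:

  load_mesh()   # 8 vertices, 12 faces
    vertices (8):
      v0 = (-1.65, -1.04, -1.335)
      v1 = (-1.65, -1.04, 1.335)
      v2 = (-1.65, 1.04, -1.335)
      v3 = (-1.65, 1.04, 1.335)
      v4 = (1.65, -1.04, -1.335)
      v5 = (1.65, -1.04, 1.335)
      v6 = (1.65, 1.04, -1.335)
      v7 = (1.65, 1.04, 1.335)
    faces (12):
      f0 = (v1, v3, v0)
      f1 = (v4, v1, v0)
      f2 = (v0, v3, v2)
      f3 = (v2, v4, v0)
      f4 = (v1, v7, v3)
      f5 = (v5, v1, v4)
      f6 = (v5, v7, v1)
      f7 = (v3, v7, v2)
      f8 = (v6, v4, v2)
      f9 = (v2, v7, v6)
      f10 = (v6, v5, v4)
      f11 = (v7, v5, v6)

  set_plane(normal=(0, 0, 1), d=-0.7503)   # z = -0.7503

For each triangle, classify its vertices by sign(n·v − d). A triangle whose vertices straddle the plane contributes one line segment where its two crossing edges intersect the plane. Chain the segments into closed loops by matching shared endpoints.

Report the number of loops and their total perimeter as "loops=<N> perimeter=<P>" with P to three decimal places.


loops=1 perimeter=10.760

Straddling triangles (8 of 12):
  (v1,v3,v0) [++-] → (-1.65, -0.584503, -0.7503)–(-1.65, -1.04, -0.7503)  len=0.4555
  (v4,v1,v0) [-+-] → (0.927337, -1.04, -0.7503)–(-1.65, -1.04, -0.7503)  len=2.5773
  (v0,v3,v2) [-+-] → (-1.65, -0.584503, -0.7503)–(-1.65, 1.04, -0.7503)  len=1.6245
  (v5,v1,v4) [++-] → (0.927337, -1.04, -0.7503)–(1.65, -1.04, -0.7503)  len=0.7227
  (v3,v7,v2) [++-] → (-0.927337, 1.04, -0.7503)–(-1.65, 1.04, -0.7503)  len=0.7227
  (v2,v7,v6) [-+-] → (-0.927337, 1.04, -0.7503)–(1.65, 1.04, -0.7503)  len=2.5773
  (v6,v5,v4) [-+-] → (1.65, 0.584503, -0.7503)–(1.65, -1.04, -0.7503)  len=1.6245
  (v7,v5,v6) [++-] → (1.65, 0.584503, -0.7503)–(1.65, 1.04, -0.7503)  len=0.4555

Chained into 1 loop(s):
  loop 1: 8 segments, perimeter = 10.7600
Total perimeter = 10.760


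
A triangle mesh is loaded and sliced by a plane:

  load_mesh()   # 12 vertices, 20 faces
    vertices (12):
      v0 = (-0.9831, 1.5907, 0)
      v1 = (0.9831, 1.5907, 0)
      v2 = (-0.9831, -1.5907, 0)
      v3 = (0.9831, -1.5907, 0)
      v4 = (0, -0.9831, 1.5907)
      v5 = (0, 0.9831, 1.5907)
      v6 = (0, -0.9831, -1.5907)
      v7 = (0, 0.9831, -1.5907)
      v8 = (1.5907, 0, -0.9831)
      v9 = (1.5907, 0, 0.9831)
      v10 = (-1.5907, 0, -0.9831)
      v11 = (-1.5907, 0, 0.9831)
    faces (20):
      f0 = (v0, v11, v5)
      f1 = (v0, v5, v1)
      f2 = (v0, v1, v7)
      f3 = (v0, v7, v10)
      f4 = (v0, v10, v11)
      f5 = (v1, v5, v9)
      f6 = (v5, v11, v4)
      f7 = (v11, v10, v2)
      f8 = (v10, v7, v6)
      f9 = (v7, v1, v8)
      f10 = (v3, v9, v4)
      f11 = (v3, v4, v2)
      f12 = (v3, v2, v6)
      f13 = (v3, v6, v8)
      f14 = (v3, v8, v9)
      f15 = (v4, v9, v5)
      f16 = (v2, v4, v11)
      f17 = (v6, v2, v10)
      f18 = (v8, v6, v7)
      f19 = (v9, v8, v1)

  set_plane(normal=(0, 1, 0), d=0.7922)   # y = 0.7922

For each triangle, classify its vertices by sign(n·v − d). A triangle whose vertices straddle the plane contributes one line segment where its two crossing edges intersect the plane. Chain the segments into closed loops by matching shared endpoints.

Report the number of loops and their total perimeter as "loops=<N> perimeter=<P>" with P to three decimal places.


Straddling triangles (10 of 20):
  (v0,v11,v5) [+-+] → (-1.2881, 0.7922, 0.493497)–(-0.308885, 0.7922, 1.47272)  len=1.3848
  (v0,v7,v10) [++-] → (-0.308885, 0.7922, -1.47272)–(-1.2881, 0.7922, -0.493497)  len=1.3848
  (v0,v10,v11) [+--] → (-1.2881, 0.7922, -0.493497)–(-1.2881, 0.7922, 0.493497)  len=0.9870
  (v1,v5,v9) [++-] → (0.308885, 0.7922, 1.47272)–(1.2881, 0.7922, 0.493497)  len=1.3848
  (v5,v11,v4) [+--] → (-0.308885, 0.7922, 1.47272)–(0, 0.7922, 1.5907)  len=0.3307
  (v10,v7,v6) [-+-] → (-0.308885, 0.7922, -1.47272)–(0, 0.7922, -1.5907)  len=0.3307
  (v7,v1,v8) [++-] → (1.2881, 0.7922, -0.493497)–(0.308885, 0.7922, -1.47272)  len=1.3848
  (v4,v9,v5) [--+] → (0.308885, 0.7922, 1.47272)–(0, 0.7922, 1.5907)  len=0.3307
  (v8,v6,v7) [--+] → (0, 0.7922, -1.5907)–(0.308885, 0.7922, -1.47272)  len=0.3307
  (v9,v8,v1) [--+] → (1.2881, 0.7922, -0.493497)–(1.2881, 0.7922, 0.493497)  len=0.9870

Chained into 1 loop(s):
  loop 1: 10 segments, perimeter = 8.8359
Total perimeter = 8.836

loops=1 perimeter=8.836


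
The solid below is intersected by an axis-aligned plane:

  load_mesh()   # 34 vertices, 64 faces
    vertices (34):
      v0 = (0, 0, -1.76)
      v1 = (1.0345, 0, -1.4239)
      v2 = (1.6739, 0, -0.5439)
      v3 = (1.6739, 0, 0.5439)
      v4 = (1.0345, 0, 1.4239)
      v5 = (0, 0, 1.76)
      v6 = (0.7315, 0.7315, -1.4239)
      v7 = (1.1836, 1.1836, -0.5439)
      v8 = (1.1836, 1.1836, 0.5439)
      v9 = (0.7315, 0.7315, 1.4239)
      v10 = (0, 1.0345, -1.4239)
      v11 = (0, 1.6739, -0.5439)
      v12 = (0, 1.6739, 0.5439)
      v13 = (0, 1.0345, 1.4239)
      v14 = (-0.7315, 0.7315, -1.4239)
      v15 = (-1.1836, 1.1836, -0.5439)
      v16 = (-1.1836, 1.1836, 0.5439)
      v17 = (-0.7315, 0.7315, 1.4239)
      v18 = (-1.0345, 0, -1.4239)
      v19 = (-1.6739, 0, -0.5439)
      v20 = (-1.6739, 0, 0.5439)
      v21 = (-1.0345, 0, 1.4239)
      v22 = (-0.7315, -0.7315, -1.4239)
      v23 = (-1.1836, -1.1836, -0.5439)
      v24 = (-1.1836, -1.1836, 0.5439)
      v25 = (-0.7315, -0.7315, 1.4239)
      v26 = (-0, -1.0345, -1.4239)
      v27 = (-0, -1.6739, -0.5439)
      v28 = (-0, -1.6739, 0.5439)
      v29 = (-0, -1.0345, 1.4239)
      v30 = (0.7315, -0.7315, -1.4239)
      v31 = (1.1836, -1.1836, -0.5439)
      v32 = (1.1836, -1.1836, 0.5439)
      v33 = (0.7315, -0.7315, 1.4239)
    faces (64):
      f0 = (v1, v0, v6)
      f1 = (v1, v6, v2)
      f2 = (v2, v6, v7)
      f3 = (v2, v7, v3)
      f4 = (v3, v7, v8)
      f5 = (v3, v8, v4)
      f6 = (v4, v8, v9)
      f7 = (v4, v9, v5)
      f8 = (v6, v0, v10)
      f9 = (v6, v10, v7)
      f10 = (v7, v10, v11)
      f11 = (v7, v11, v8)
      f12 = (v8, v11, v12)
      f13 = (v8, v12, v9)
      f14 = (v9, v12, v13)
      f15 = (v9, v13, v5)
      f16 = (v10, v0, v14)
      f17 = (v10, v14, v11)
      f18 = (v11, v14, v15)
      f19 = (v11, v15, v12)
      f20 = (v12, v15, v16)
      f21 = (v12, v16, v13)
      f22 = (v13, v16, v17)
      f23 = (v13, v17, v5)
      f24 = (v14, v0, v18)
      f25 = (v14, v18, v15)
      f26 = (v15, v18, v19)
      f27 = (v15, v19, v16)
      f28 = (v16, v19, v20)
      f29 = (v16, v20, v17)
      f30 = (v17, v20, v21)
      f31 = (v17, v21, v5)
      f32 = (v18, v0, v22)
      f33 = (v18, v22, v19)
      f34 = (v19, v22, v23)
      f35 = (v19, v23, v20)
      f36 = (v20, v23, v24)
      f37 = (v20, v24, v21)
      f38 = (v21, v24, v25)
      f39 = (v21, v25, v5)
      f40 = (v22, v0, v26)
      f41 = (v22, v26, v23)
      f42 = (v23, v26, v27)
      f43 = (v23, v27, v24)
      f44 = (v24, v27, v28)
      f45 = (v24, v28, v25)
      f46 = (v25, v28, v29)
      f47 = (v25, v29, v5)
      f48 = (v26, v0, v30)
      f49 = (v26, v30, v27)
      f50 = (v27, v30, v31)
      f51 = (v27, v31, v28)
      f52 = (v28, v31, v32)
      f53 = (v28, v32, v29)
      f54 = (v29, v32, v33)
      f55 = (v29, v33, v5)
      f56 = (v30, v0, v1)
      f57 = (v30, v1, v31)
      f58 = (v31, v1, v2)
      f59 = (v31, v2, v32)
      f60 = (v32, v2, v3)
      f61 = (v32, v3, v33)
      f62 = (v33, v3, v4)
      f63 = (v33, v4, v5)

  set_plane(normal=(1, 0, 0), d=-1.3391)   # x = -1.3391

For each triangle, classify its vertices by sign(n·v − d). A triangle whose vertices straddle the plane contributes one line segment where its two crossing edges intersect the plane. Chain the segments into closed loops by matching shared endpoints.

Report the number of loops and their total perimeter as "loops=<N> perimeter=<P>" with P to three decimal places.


Straddling triangles (10 of 64):
  (v15,v18,v19) [++-] → (-1.3391, 0, -1.00468)–(-1.3391, 0.808218, -0.5439)  len=0.9303
  (v15,v19,v16) [+-+] → (-1.3391, 0.808218, -0.5439)–(-1.3391, 0.808218, 0.198901)  len=0.7428
  (v16,v19,v20) [+--] → (-1.3391, 0.808218, 0.198901)–(-1.3391, 0.808218, 0.5439)  len=0.3450
  (v16,v20,v17) [+-+] → (-1.3391, 0.808218, 0.5439)–(-1.3391, 0.259875, 0.856532)  len=0.6312
  (v17,v20,v21) [+-+] → (-1.3391, 0.259875, 0.856532)–(-1.3391, 0, 1.00468)  len=0.2991
  (v18,v22,v19) [++-] → (-1.3391, -0.259875, -0.856532)–(-1.3391, 0, -1.00468)  len=0.2991
  (v19,v22,v23) [-++] → (-1.3391, -0.259875, -0.856532)–(-1.3391, -0.808218, -0.5439)  len=0.6312
  (v19,v23,v20) [-+-] → (-1.3391, -0.808218, -0.5439)–(-1.3391, -0.808218, -0.198901)  len=0.3450
  (v20,v23,v24) [-++] → (-1.3391, -0.808218, -0.198901)–(-1.3391, -0.808218, 0.5439)  len=0.7428
  (v20,v24,v21) [-++] → (-1.3391, -0.808218, 0.5439)–(-1.3391, 0, 1.00468)  len=0.9303

Chained into 1 loop(s):
  loop 1: 10 segments, perimeter = 5.8970
Total perimeter = 5.897

loops=1 perimeter=5.897
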